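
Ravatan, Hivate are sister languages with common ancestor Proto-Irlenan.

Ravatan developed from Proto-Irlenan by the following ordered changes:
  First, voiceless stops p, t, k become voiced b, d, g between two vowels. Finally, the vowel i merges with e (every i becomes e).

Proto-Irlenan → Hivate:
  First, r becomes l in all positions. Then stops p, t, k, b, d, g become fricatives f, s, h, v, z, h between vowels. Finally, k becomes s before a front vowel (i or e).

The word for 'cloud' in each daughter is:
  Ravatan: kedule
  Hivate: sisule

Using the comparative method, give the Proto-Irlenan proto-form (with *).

Position 1: Ravatan has k, Hivate has s. Ravatan preserves k here (none of its changes turn any other segment into k), so the proto-segment is *k.
Position 3: Ravatan has d, Hivate has s. Taking the neighbouring segments as reconstructed: Ravatan d could go back to *t or *d; Hivate s could go back to *t or *s — the one source consistent with every daughter is *t.
Position 2: Ravatan has e, Hivate has i. Hivate preserves i here (none of its changes turn any other segment into i), so the proto-segment is *i.
This points to *kitule. Verify forward in each daughter:
Ravatan: *kitule
  kitule → kidule   [intervocalic voicing]
  kidule → kedule   [vowel merger]
  giving Ravatan kedule.
Hivate: *kitule
  kitule (rule 1 does not apply)
  kitule → kisule   [intervocalic lenition]
  kisule → sisule   [palatalisation]
  giving Hivate sisule.
Only *kitule yields all of Ravatan kedule, Hivate sisule.

*kitule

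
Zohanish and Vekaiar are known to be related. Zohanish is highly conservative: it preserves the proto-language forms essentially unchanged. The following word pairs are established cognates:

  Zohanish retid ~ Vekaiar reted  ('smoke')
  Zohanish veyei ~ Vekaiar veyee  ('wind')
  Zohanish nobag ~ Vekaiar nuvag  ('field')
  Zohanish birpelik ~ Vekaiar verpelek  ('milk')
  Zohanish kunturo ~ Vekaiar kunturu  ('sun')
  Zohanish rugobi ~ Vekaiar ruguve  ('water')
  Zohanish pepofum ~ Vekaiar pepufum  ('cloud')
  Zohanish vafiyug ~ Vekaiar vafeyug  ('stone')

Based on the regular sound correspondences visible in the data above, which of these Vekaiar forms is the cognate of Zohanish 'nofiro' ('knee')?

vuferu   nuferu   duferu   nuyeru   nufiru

pepofum ~ pepufum — Zohanish o corresponds to Vekaiar u after a consonant, before a labial obstruent.
birpelik ~ verpelek — Zohanish i corresponds to Vekaiar e after a consonant, before r.
kunturo ~ kunturu — Zohanish o corresponds to Vekaiar u word-finally.
Applying these to Zohanish 'nofiro':
  nofiro → nufiro   (o→u after a consonant, before a labial obstruent)
  nufiro → nufero   (i→e after a consonant, before r)
  nufero → nuferu   (o→u word-finally)
So the Vekaiar cognate is 'nuferu'.

nuferu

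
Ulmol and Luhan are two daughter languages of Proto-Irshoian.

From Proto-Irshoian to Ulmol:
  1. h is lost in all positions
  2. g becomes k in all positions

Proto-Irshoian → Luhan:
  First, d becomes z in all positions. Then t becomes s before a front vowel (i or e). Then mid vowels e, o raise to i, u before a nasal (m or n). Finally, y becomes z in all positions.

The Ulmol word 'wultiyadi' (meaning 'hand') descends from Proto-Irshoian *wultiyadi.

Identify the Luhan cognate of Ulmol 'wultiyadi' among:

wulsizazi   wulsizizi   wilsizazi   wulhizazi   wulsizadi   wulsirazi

wulsizazi

Luhan: start from *wultiyadi.
  rule 1 (unconditioned shift): wultiyadi → wultiyazi
  rule 2 (palatalisation): wultiyazi → wulsiyazi
  rule 3: no change — wulsiyazi
  rule 4 (unconditioned shift): wulsiyazi → wulsizazi
  ⇒ Luhan wulsizazi
Only 'wulsizazi' matches the regular Luhan development of *wultiyadi.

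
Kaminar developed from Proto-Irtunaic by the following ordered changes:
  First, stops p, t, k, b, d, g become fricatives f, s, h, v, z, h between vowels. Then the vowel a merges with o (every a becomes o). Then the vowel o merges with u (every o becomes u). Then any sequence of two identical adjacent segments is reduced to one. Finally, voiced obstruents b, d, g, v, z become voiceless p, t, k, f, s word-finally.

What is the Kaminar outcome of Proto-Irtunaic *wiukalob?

Kaminar: start from *wiukalob.
  rule 1 (intervocalic lenition): wiukalob → wiuhalob
  rule 2 (vowel merger): wiuhalob → wiuholob
  rule 3 (vowel merger): wiuholob → wiuhulub
  rule 4: no change — wiuhulub
  rule 5 (final devoicing): wiuhulub → wiuhulup
  ⇒ Kaminar wiuhulup

wiuhulup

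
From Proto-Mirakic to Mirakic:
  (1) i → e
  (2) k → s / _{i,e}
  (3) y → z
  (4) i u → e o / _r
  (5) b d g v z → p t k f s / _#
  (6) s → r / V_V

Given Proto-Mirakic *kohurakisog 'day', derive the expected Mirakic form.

kohorarerok

Mirakic: start from *kohurakisog.
  rule 1 (vowel merger): kohurakisog → kohurakesog
  rule 2 (palatalisation): kohurakesog → kohurasesog
  rule 3: no change — kohurasesog
  rule 4 (pre-rhotic lowering): kohurasesog → kohorasesog
  rule 5 (final devoicing): kohorasesog → kohorasesok
  rule 6 (rhotacism): kohorasesok → kohorarerok
  ⇒ Mirakic kohorarerok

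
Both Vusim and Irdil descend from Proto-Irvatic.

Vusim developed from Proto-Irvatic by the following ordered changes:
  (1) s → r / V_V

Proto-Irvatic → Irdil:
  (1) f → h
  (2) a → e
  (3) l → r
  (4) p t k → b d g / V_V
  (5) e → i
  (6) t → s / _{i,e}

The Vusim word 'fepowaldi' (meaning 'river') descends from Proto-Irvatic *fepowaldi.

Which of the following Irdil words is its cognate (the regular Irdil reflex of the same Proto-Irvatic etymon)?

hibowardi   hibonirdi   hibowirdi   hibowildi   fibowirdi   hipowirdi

hibowirdi

Irdil: *fepowaldi > hepowaldi > hepoweldi > hepowerdi > hebowerdi > hibowirdi  (by unconditioned shift, vowel merger, unconditioned shift, intervocalic voicing, vowel merger)
The other candidates each miss or misapply at least one Irdil change.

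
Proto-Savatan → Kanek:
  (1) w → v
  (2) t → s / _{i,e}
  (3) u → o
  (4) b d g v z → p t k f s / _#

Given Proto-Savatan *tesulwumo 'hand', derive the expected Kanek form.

Kanek: *tesulwumo > tesulvumo > sesulvumo > sesolvomo  (by unconditioned shift, palatalisation, vowel merger)

sesolvomo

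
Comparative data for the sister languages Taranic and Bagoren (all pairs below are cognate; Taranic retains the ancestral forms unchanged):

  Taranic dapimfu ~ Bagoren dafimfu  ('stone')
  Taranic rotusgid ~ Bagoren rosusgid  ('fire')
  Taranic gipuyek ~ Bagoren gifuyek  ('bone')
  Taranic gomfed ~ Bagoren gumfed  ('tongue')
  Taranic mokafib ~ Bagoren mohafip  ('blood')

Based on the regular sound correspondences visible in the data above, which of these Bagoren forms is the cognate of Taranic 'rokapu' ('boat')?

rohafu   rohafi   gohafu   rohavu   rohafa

mokafib ~ mohafip — Taranic k corresponds to Bagoren h between vowels (before a back vowel).
gipuyek ~ gifuyek — Taranic p corresponds to Bagoren f between vowels (before a back vowel).
Applying these to Taranic 'rokapu':
  rokapu → rohapu   (k→h between vowels (before a back vowel))
  rohapu → rohafu   (p→f between vowels (before a back vowel))
So the Bagoren cognate is 'rohafu'.

rohafu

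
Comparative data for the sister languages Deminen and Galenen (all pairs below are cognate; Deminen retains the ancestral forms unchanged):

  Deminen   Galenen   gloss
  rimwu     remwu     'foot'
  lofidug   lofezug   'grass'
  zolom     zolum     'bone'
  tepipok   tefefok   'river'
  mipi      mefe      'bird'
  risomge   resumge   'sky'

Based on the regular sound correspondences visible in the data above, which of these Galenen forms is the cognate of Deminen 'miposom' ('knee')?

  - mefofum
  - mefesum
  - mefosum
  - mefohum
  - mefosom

mefosum

tepipok ~ tefefok, mipi ~ mefe — Deminen i corresponds to Galenen e after a consonant, before a labial obstruent.
tepipok ~ tefefok — Deminen p corresponds to Galenen f between vowels (before a back vowel).
zolom ~ zolum, risomge ~ resumge — Deminen o corresponds to Galenen u after a consonant, before a nasal.
Applying these to Deminen 'miposom':
  miposom → meposom   (i→e after a consonant, before a labial obstruent)
  meposom → mefosom   (p→f between vowels (before a back vowel))
  mefosom → mefosum   (o→u after a consonant, before a nasal)
So the Galenen cognate is 'mefosum'.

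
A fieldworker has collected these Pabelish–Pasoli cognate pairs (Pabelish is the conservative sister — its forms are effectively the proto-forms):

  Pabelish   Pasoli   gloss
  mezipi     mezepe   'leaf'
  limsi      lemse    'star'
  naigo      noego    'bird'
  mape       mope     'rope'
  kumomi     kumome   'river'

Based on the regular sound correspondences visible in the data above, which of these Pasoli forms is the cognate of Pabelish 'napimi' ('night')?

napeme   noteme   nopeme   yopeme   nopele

nopeme

mape ~ mope — Pabelish a corresponds to Pasoli o after a consonant, before a labial obstruent.
limsi ~ lemse — Pabelish i corresponds to Pasoli e after a consonant, before a nasal.
mezipi ~ mezepe, limsi ~ lemse — Pabelish i corresponds to Pasoli e word-finally.
Applying these to Pabelish 'napimi':
  napimi → nopimi   (a→o after a consonant, before a labial obstruent)
  nopimi → nopemi   (i→e after a consonant, before a nasal)
  nopemi → nopeme   (i→e word-finally)
So the Pasoli cognate is 'nopeme'.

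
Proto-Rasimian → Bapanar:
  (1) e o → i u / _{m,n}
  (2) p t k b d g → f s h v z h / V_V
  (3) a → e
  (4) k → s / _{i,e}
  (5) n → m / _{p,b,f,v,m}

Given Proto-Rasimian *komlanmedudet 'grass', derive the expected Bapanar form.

kumlemmezuzet

Bapanar: *komlanmedudet > kumlanmedudet > kumlanmezuzet > kumlenmezuzet > kumlemmezuzet  (by pre-nasal raising, intervocalic lenition, vowel merger, nasal place assimilation)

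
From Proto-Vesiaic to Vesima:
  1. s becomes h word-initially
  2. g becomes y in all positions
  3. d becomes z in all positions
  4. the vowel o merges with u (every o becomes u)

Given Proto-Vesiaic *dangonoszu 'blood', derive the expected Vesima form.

zanyunuszu

Vesima: start from *dangonoszu.
  rule 1: no change — dangonoszu
  rule 2 (unconditioned shift): dangonoszu → danyonoszu
  rule 3 (unconditioned shift): danyonoszu → zanyonoszu
  rule 4 (vowel merger): zanyonoszu → zanyunuszu
  ⇒ Vesima zanyunuszu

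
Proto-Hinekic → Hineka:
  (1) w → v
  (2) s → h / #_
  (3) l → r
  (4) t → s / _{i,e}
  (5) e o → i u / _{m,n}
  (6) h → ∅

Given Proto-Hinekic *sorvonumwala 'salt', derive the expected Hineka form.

orvunumvara

Hineka: start from *sorvonumwala.
  rule 1 (unconditioned shift): sorvonumwala → sorvonumvala
  rule 2 (debuccalisation): sorvonumvala → horvonumvala
  rule 3 (unconditioned shift): horvonumvala → horvonumvara
  rule 4: no change — horvonumvara
  rule 5 (pre-nasal raising): horvonumvara → horvunumvara
  rule 6 (h-loss): horvunumvara → orvunumvara
  ⇒ Hineka orvunumvara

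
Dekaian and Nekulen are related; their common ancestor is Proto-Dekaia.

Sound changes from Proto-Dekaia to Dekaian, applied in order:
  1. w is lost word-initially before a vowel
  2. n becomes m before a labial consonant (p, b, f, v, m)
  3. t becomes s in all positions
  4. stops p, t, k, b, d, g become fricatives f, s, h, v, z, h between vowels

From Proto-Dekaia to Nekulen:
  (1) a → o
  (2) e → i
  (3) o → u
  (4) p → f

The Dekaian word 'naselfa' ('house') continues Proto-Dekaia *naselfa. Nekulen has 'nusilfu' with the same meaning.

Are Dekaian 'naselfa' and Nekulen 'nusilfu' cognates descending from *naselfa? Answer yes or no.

yes

Derive the expected Nekulen reflex of *naselfa:
Nekulen: *naselfa > noselfo > nosilfo > nusilfu  (by vowel merger, vowel merger, vowel merger)
Nekulen 'nusilfu' matches the regular reflex exactly, so the pair is cognate.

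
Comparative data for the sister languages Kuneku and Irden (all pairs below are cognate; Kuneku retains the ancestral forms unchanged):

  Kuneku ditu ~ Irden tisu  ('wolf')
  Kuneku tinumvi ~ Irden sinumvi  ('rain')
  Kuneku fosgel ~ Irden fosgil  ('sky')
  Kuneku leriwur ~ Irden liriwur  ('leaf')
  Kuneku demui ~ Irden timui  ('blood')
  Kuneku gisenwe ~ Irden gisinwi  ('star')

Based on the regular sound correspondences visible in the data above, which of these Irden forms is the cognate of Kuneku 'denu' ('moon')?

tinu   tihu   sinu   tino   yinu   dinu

tinu

demui ~ timui — Kuneku d corresponds to Irden t word-initially before a front vowel.
gisenwe ~ gisinwi — Kuneku e corresponds to Irden i after a consonant, before a nasal.
Applying these to Kuneku 'denu':
  denu → tenu   (d→t word-initially before a front vowel)
  tenu → tinu   (e→i after a consonant, before a nasal)
So the Irden cognate is 'tinu'.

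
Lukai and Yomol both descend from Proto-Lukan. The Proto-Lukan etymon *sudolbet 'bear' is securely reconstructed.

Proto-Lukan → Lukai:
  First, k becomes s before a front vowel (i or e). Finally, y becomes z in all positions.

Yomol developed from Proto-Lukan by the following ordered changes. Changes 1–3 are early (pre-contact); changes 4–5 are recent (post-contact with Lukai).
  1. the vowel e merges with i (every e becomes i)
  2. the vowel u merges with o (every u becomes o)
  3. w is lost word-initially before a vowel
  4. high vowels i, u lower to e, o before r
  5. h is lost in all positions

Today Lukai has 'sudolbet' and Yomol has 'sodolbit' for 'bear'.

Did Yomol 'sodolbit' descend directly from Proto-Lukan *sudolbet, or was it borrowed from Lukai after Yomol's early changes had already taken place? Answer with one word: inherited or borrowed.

If inherited, *sudolbet would pass through all of Yomol's changes:
Yomol: *sudolbet
  sudolbet → sudolbit   [vowel merger]
  sudolbit → sodolbit   [vowel merger]
  sodolbit (rule 3 does not apply)
  sodolbit (rule 4 does not apply)
  sodolbit (rule 5 does not apply)
  giving Yomol sodolbit.
If borrowed from Lukai 'sudolbet' after the early changes, it would undergo only the recent ones:
  rule 4 (pre-rhotic lowering): no change (sudolbet)
  rule 5 (h-loss): no change (sudolbet)
  ⇒ as a loan: sudolbet
Yomol 'sodolbit' matches the inherited outcome exactly, so it is an inherited cognate, not a loan.

inherited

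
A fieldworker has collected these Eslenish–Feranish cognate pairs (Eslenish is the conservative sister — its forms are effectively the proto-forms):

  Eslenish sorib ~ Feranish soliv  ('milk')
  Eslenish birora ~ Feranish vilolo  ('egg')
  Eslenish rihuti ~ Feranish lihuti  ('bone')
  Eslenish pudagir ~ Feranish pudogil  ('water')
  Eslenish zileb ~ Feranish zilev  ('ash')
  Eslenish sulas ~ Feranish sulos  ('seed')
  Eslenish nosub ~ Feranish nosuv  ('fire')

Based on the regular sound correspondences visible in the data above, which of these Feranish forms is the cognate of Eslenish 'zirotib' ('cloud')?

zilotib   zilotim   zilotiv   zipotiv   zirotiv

birora ~ vilolo — Eslenish r corresponds to Feranish l between vowels (before a back vowel).
sorib ~ soliv, zileb ~ zilev — Eslenish b corresponds to Feranish v word-finally.
Applying these to Eslenish 'zirotib':
  zirotib → zilotib   (r→l between vowels (before a back vowel))
  zilotib → zilotiv   (b→v word-finally)
So the Feranish cognate is 'zilotiv'.

zilotiv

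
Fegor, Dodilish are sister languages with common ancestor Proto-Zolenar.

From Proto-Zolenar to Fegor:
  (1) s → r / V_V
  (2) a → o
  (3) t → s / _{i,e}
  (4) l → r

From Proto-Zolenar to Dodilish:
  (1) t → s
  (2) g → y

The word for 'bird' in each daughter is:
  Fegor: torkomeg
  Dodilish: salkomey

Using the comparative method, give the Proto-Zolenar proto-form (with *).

*talkomeg

Position 8: Fegor has g, Dodilish has y. Fegor preserves g here (none of its changes turn any other segment into g), so the proto-segment is *g.
Position 2: Fegor has o, Dodilish has a. Dodilish preserves a here (none of its changes turn any other segment into a), so the proto-segment is *a.
Verify the candidate proto-form against each daughter:
Fegor: start from *talkomeg.
  rule 1: no change — talkomeg
  rule 2 (vowel merger): talkomeg → tolkomeg
  rule 3: no change — tolkomeg
  rule 4 (unconditioned shift): tolkomeg → torkomeg
  ⇒ Fegor torkomeg
Dodilish: *talkomeg
  talkomeg → salkomeg   [unconditioned shift]
  salkomeg → salkomey   [unconditioned shift]
  giving Dodilish salkomey.
Only *talkomeg yields all of Fegor torkomeg, Dodilish salkomey.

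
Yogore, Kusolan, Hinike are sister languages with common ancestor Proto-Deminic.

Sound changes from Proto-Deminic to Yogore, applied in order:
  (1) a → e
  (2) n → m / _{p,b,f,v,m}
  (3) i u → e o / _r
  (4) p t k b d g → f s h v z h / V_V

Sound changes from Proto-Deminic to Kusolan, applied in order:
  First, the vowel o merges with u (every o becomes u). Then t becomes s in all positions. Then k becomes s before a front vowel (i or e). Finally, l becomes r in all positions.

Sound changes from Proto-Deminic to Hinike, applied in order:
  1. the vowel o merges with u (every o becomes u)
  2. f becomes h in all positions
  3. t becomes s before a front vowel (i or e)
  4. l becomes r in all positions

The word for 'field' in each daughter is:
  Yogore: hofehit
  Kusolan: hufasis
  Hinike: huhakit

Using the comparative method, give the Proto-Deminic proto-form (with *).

Position 2: Yogore has o, Kusolan has u, Hinike has u. Taking the neighbouring segments as reconstructed: Yogore o can only go back to *o; Kusolan u could go back to *o or *u; Hinike u could go back to *o or *u — the one source consistent with every daughter is *o.
Position 7: Yogore has t, Kusolan has s, Hinike has t. Yogore preserves t here (none of its changes turn any other segment into t), so the proto-segment is *t.
Verify the candidate proto-form against each daughter:
Yogore: *hofakit > hofekit > hofehit  (by vowel merger, intervocalic lenition)
Kusolan: *hofakit
  hofakit → hufakit   [vowel merger]
  hufakit → hufakis   [unconditioned shift]
  hufakis → hufasis   [palatalisation]
  hufasis (rule 4 does not apply)
  giving Kusolan hufasis.
Hinike: *hofakit
  hofakit → hufakit   [vowel merger]
  hufakit → huhakit   [unconditioned shift]
  huhakit (rule 3 does not apply)
  huhakit (rule 4 does not apply)
  giving Hinike huhakit.
Only *hofakit yields all of Yogore hofehit, Kusolan hufasis, Hinike huhakit.

*hofakit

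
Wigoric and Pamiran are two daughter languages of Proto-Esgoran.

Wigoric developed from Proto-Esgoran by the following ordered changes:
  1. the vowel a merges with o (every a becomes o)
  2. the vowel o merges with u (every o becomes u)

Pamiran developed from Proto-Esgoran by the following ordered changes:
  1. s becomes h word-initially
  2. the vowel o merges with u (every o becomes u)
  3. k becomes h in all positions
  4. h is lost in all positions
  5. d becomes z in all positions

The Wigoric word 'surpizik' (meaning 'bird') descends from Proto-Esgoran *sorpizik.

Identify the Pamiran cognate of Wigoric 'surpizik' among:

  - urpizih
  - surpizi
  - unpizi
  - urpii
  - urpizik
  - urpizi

urpizi

Pamiran: *sorpizik
  sorpizik → horpizik   [debuccalisation]
  horpizik → hurpizik   [vowel merger]
  hurpizik → hurpizih   [unconditioned shift]
  hurpizih → urpizi   [h-loss]
  urpizi (rule 5 does not apply)
  giving Pamiran urpizi.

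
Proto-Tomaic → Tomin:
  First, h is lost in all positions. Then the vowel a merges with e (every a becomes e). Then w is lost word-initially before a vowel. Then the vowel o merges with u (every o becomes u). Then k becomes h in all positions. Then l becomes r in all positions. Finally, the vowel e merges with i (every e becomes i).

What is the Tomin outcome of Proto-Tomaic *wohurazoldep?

uurizurdip

Tomin: *wohurazoldep
  wohurazoldep → wourazoldep   [h-loss]
  wourazoldep → wourezoldep   [vowel merger]
  wourezoldep → ourezoldep   [glide loss]
  ourezoldep → uurezuldep   [vowel merger]
  uurezuldep (rule 5 does not apply)
  uurezuldep → uurezurdep   [unconditioned shift]
  uurezurdep → uurizurdip   [vowel merger]
  giving Tomin uurizurdip.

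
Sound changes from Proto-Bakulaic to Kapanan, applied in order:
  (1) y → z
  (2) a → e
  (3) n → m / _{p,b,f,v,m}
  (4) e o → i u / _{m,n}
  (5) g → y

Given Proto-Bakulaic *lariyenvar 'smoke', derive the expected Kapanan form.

lerizimver

Kapanan: *lariyenvar > larizenvar > lerizenver > lerizemver > lerizimver  (by unconditioned shift, vowel merger, nasal place assimilation, pre-nasal raising)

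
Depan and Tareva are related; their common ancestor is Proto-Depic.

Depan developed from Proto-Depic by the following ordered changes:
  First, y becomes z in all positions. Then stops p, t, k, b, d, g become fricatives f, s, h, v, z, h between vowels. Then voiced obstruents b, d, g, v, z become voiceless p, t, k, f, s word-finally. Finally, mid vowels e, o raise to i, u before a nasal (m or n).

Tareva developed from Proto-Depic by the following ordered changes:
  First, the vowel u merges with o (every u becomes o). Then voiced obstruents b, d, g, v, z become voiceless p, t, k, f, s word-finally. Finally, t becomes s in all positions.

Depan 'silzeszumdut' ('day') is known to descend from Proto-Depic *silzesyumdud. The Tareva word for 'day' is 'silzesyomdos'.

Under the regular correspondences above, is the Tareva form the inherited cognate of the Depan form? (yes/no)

Derive the expected Tareva reflex of *silzesyumdud:
Tareva: *silzesyumdud > silzesyomdod > silzesyomdot > silzesyomdos  (by vowel merger, final devoicing, unconditioned shift)
Tareva 'silzesyomdos' matches the regular reflex exactly, so the pair is cognate.

yes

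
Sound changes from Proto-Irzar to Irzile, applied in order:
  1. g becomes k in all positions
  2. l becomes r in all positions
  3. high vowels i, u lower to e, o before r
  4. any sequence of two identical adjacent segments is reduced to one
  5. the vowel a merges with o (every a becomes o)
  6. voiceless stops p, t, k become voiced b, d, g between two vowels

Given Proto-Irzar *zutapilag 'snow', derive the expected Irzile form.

zudoberok

Irzile: start from *zutapilag.
  rule 1 (unconditioned shift): zutapilag → zutapilak
  rule 2 (unconditioned shift): zutapilak → zutapirak
  rule 3 (pre-rhotic lowering): zutapirak → zutaperak
  rule 4: no change — zutaperak
  rule 5 (vowel merger): zutaperak → zutoperok
  rule 6 (intervocalic voicing): zutoperok → zudoberok
  ⇒ Irzile zudoberok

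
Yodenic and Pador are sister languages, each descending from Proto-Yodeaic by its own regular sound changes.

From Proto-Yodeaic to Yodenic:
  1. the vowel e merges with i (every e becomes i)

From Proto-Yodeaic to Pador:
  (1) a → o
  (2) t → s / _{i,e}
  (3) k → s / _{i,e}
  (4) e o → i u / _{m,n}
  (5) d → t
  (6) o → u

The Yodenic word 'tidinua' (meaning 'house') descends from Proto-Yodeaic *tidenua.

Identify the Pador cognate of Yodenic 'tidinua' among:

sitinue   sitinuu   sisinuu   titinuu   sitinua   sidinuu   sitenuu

Pador: start from *tidenua.
  rule 1 (vowel merger): tidenua → tidenuo
  rule 2 (palatalisation): tidenuo → sidenuo
  rule 3: no change — sidenuo
  rule 4 (pre-nasal raising): sidenuo → sidinuo
  rule 5 (unconditioned shift): sidinuo → sitinuo
  rule 6 (vowel merger): sitinuo → sitinuu
  ⇒ Pador sitinuu
Among the options, 'sitinuu' alone shows every Pador change applied in order.

sitinuu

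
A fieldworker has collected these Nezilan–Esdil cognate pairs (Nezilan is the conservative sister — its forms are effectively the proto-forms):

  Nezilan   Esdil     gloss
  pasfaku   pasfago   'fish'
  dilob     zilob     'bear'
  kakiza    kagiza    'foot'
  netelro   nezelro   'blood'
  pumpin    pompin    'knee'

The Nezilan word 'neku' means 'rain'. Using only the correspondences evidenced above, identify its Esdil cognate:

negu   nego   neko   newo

pasfaku ~ pasfago — Nezilan k corresponds to Esdil g between vowels (before a back vowel).
pasfaku ~ pasfago — Nezilan u corresponds to Esdil o word-finally.
Applying these to Nezilan 'neku':
  neku → negu   (k→g between vowels (before a back vowel))
  negu → nego   (u→o word-finally)
So the Esdil cognate is 'nego'.

nego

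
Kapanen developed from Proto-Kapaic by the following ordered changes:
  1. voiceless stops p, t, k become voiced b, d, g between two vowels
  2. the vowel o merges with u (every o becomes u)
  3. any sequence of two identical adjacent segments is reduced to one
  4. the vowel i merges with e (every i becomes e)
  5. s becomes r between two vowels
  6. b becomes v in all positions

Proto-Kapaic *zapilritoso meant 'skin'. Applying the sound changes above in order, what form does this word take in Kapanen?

zavelreduru

Kapanen: *zapilritoso
  zapilritoso → zabilridoso   [intervocalic voicing]
  zabilridoso → zabilridusu   [vowel merger]
  zabilridusu (rule 3 does not apply)
  zabilridusu → zabelredusu   [vowel merger]
  zabelredusu → zabelreduru   [rhotacism]
  zabelreduru → zavelreduru   [unconditioned shift]
  giving Kapanen zavelreduru.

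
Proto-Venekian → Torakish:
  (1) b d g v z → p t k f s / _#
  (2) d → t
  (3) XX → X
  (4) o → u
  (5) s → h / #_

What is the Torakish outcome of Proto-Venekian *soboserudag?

Torakish: *soboserudag > soboserudak > soboserutak > subuserutak > hubuserutak  (by final devoicing, unconditioned shift, vowel merger, debuccalisation)

hubuserutak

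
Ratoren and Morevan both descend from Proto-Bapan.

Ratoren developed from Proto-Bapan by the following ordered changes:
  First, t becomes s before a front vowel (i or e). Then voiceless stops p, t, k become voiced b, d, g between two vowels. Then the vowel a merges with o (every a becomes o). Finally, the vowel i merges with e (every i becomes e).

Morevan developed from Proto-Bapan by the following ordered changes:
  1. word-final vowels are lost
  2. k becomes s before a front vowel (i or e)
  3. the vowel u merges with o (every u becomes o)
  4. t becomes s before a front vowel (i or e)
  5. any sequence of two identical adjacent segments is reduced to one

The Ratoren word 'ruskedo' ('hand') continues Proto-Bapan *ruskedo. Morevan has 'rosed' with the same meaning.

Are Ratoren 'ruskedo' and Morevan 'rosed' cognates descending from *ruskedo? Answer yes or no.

yes

Derive the expected Morevan reflex of *ruskedo:
Morevan: start from *ruskedo.
  rule 1 (apocope): ruskedo → rusked
  rule 2 (palatalisation): rusked → russed
  rule 3 (vowel merger): russed → rossed
  rule 4: no change — rossed
  rule 5 (degemination): rossed → rosed
  ⇒ Morevan rosed
Morevan 'rosed' matches the regular reflex exactly, so the pair is cognate.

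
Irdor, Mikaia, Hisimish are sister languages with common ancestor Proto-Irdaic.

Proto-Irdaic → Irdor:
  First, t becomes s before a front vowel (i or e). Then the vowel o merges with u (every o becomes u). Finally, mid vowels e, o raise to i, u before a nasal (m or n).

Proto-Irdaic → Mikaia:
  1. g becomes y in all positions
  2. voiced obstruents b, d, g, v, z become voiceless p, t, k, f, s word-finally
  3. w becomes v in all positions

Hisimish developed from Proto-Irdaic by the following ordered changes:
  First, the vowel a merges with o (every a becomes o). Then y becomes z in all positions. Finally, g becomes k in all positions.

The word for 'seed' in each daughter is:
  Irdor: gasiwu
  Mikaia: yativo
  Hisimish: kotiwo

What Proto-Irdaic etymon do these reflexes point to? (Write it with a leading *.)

Position 5: Irdor has w, Mikaia has v, Hisimish has w. Irdor preserves w here (none of its changes turn any other segment into w), so the proto-segment is *w.
Position 6: Irdor has u, Mikaia has o, Hisimish has o. Mikaia preserves o here (none of its changes turn any other segment into o), so the proto-segment is *o.
Continuing position by position gives *gatiwo; check it forward:
Irdor: *gatiwo
  gatiwo → gasiwo   [palatalisation]
  gasiwo → gasiwu   [vowel merger]
  gasiwu (rule 3 does not apply)
  giving Irdor gasiwu.
Mikaia: start from *gatiwo.
  rule 1 (unconditioned shift): gatiwo → yatiwo
  rule 2: no change — yatiwo
  rule 3 (unconditioned shift): yatiwo → yativo
  ⇒ Mikaia yativo
Hisimish: *gatiwo
  gatiwo → gotiwo   [vowel merger]
  gotiwo (rule 2 does not apply)
  gotiwo → kotiwo   [unconditioned shift]
  giving Hisimish kotiwo.
No other proto-form is consistent with every reflex, so the reconstruction is *gatiwo.

*gatiwo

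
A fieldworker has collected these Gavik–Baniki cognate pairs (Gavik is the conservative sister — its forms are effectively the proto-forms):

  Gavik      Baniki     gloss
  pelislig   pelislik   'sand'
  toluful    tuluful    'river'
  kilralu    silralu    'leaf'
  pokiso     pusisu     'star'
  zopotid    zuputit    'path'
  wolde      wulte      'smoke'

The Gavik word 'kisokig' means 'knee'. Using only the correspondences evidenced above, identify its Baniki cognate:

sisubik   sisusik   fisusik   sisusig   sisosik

kilralu ~ silralu — Gavik k corresponds to Baniki s word-initially before a front vowel.
toluful ~ tuluful, pokiso ~ pusisu — Gavik o corresponds to Baniki u after a consonant, before a consonant other than r, m, n, p, b, f, v.
pokiso ~ pusisu — Gavik k corresponds to Baniki s between vowels (before a front vowel).
pelislig ~ pelislik — Gavik g corresponds to Baniki k word-finally.
Applying these to Gavik 'kisokig':
  kisokig → sisokig   (k→s word-initially before a front vowel)
  sisokig → sisukig   (o→u after a consonant, before a consonant other than r, m, n, p, b, f, v)
  sisukig → sisusig   (k→s between vowels (before a front vowel))
  sisusig → sisusik   (g→k word-finally)
So the Baniki cognate is 'sisusik'.

sisusik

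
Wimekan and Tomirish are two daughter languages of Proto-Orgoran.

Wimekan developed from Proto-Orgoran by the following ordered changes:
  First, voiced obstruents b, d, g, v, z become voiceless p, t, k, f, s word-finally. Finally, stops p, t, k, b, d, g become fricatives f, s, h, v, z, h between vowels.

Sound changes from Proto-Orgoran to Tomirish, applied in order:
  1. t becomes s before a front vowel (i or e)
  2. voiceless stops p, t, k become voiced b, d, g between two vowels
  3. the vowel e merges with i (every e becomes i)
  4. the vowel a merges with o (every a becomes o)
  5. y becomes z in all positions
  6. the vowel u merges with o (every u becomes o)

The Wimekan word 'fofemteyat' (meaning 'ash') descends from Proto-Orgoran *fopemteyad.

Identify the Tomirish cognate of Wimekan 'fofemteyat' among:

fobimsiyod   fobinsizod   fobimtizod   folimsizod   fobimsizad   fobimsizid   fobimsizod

Tomirish: start from *fopemteyad.
  rule 1 (palatalisation): fopemteyad → fopemseyad
  rule 2 (intervocalic voicing): fopemseyad → fobemseyad
  rule 3 (vowel merger): fobemseyad → fobimsiyad
  rule 4 (vowel merger): fobimsiyad → fobimsiyod
  rule 5 (unconditioned shift): fobimsiyod → fobimsizod
  rule 6: no change — fobimsizod
  ⇒ Tomirish fobimsizod
Among the options, 'fobimsizod' alone shows every Tomirish change applied in order.

fobimsizod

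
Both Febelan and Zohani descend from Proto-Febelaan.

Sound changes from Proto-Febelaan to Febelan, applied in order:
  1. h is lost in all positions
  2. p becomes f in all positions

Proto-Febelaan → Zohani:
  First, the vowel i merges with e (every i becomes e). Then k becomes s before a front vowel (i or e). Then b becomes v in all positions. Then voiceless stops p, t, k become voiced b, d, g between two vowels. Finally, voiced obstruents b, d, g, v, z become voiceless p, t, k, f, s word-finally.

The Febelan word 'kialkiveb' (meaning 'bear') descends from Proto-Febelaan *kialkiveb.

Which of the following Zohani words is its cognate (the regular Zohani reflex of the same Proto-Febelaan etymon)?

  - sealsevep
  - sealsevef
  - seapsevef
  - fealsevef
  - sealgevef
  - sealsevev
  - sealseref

sealsevef

Zohani: *kialkiveb
  kialkiveb → kealkeveb   [vowel merger]
  kealkeveb → sealseveb   [palatalisation]
  sealseveb → sealsevev   [unconditioned shift]
  sealsevev (rule 4 does not apply)
  sealsevev → sealsevef   [final devoicing]
  giving Zohani sealsevef.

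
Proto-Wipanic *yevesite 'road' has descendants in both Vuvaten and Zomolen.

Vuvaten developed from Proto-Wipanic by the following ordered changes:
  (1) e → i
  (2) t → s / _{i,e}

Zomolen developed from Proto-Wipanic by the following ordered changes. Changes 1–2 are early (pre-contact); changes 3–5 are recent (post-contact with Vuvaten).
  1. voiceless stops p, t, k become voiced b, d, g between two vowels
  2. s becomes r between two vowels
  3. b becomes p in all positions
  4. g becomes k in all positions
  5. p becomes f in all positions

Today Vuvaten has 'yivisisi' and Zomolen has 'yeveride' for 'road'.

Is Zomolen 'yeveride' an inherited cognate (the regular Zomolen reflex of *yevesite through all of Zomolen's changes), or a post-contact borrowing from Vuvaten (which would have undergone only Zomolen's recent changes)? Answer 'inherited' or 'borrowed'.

inherited

If inherited, *yevesite would pass through all of Zomolen's changes:
Zomolen: start from *yevesite.
  rule 1 (intervocalic voicing): yevesite → yeveside
  rule 2 (rhotacism): yeveside → yeveride
  rule 3: no change — yeveride
  rule 4: no change — yeveride
  rule 5: no change — yeveride
  ⇒ Zomolen yeveride
If borrowed from Vuvaten 'yivisisi' after the early changes, it would undergo only the recent ones:
  rule 3 (unconditioned shift): no change (yivisisi)
  rule 4 (unconditioned shift): no change (yivisisi)
  rule 5 (unconditioned shift): no change (yivisisi)
  ⇒ as a loan: yivisisi
Zomolen 'yeveride' matches the inherited outcome exactly, so it is an inherited cognate, not a loan.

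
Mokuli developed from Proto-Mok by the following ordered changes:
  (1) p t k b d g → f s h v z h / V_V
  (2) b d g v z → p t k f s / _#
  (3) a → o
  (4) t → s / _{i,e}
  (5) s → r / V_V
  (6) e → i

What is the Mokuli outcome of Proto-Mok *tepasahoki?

siforohohi

Mokuli: start from *tepasahoki.
  rule 1 (intervocalic lenition): tepasahoki → tefasahohi
  rule 2: no change — tefasahohi
  rule 3 (vowel merger): tefasahohi → tefosohohi
  rule 4 (palatalisation): tefosohohi → sefosohohi
  rule 5 (rhotacism): sefosohohi → seforohohi
  rule 6 (vowel merger): seforohohi → siforohohi
  ⇒ Mokuli siforohohi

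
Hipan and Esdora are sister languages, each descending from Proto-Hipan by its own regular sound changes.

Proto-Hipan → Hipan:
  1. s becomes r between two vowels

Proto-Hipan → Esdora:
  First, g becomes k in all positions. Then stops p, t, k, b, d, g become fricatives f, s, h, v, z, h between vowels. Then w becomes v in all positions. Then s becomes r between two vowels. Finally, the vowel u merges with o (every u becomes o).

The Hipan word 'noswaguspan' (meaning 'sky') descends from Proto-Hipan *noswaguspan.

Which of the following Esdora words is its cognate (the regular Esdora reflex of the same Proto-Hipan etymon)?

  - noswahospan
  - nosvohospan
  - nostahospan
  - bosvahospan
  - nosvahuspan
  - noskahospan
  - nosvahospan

nosvahospan

Esdora: *noswaguspan > noswakuspan > noswahuspan > nosvahuspan > nosvahospan  (by unconditioned shift, intervocalic lenition, unconditioned shift, vowel merger)
Among the options, 'nosvahospan' alone shows every Esdora change applied in order.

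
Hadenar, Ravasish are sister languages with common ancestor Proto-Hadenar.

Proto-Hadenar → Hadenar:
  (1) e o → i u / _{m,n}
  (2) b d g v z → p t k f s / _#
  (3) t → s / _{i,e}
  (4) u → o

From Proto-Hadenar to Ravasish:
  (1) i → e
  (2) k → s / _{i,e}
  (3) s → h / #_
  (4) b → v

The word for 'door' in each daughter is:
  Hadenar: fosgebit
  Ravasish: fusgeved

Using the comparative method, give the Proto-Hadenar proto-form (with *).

Position 8: Hadenar has t, Ravasish has d. Ravasish preserves d here (none of its changes turn any other segment into d), so the proto-segment is *d.
Position 2: Hadenar has o, Ravasish has u. Ravasish preserves u here (none of its changes turn any other segment into u), so the proto-segment is *u.
Position 7: Hadenar has i, Ravasish has e. Taking the neighbouring segments as reconstructed: Hadenar i can only go back to *i; Ravasish e could go back to *e or *i — the one source consistent with every daughter is *i.
This points to *fusgebid. Verify forward in each daughter:
Hadenar: *fusgebid > fusgebit > fosgebit  (by final devoicing, vowel merger)
Ravasish: *fusgebid > fusgebed > fusgeved  (by vowel merger, unconditioned shift)
*fusgebid is the unique common source.

*fusgebid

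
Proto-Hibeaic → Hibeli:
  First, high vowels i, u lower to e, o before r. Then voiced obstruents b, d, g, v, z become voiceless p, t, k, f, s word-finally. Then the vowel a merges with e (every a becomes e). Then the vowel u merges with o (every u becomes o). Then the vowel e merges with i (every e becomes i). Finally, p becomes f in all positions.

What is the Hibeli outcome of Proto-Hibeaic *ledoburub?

lidoborof

Hibeli: *ledoburub
  ledoburub → ledoborub   [pre-rhotic lowering]
  ledoborub → ledoborup   [final devoicing]
  ledoborup (rule 3 does not apply)
  ledoborup → ledoborop   [vowel merger]
  ledoborop → lidoborop   [vowel merger]
  lidoborop → lidoborof   [unconditioned shift]
  giving Hibeli lidoborof.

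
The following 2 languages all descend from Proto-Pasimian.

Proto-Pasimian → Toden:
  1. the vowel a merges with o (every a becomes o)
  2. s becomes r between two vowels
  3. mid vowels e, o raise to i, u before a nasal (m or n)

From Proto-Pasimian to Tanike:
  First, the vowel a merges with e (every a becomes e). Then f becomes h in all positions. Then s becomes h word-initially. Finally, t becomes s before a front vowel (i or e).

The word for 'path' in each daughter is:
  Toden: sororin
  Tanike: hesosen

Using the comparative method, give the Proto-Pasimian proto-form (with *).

*sasosen

Position 1: Toden has s, Tanike has h. Toden preserves s here (none of its changes turn any other segment into s), so the proto-segment is *s.
Position 6: Toden has i, Tanike has e. Taking the neighbouring segments as reconstructed: Toden i could go back to *e or *i; Tanike e could go back to *a or *e — the one source consistent with every daughter is *e.
Position 5: Toden has r, Tanike has s. Taking the neighbouring segments as reconstructed: Toden r could go back to *s or *r; Tanike s could go back to *t or *s — the one source consistent with every daughter is *s.
Verify the candidate proto-form against each daughter:
Toden: *sasosen
  sasosen → sososen   [vowel merger]
  sososen → sororen   [rhotacism]
  sororen → sororin   [pre-nasal raising]
  giving Toden sororin.
Tanike: start from *sasosen.
  rule 1 (vowel merger): sasosen → sesosen
  rule 2: no change — sesosen
  rule 3 (debuccalisation): sesosen → hesosen
  rule 4: no change — hesosen
  ⇒ Tanike hesosen
*sasosen is the unique common source.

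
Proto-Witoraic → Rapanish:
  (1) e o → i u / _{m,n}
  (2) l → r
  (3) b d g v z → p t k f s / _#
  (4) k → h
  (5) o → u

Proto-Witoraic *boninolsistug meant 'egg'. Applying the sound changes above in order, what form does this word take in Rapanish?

buninursistuh

Rapanish: *boninolsistug
  boninolsistug → buninolsistug   [pre-nasal raising]
  buninolsistug → buninorsistug   [unconditioned shift]
  buninorsistug → buninorsistuk   [final devoicing]
  buninorsistuk → buninorsistuh   [unconditioned shift]
  buninorsistuh → buninursistuh   [vowel merger]
  giving Rapanish buninursistuh.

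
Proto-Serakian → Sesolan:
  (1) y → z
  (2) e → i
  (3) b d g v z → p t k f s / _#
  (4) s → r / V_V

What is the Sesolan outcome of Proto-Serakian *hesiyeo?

hirizio

Sesolan: start from *hesiyeo.
  rule 1 (unconditioned shift): hesiyeo → hesizeo
  rule 2 (vowel merger): hesizeo → hisizio
  rule 3: no change — hisizio
  rule 4 (rhotacism): hisizio → hirizio
  ⇒ Sesolan hirizio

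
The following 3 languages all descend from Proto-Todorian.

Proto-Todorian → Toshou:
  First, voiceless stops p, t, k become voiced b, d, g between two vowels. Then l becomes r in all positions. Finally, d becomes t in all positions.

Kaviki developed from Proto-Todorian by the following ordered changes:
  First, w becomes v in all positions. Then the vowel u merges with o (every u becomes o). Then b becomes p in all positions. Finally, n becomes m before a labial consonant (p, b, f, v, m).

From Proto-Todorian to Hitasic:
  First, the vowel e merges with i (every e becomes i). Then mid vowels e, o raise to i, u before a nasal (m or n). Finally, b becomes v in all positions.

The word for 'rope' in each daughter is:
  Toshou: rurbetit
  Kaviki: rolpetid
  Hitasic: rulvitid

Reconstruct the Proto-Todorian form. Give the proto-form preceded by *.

Position 5: Toshou has e, Kaviki has e, Hitasic has i. Toshou preserves e here (none of its changes turn any other segment into e), so the proto-segment is *e.
Position 2: Toshou has u, Kaviki has o, Hitasic has u. Toshou preserves u here (none of its changes turn any other segment into u), so the proto-segment is *u.
Position 3: Toshou has r, Kaviki has l, Hitasic has l. Kaviki preserves l here (none of its changes turn any other segment into l), so the proto-segment is *l.
This points to *rulbetid. Verify forward in each daughter:
Toshou: *rulbetid
  rulbetid → rulbedid   [intervocalic voicing]
  rulbedid → rurbedid   [unconditioned shift]
  rurbedid → rurbetit   [unconditioned shift]
  giving Toshou rurbetit.
Kaviki: *rulbetid > rolbetid > rolpetid  (by vowel merger, unconditioned shift)
Hitasic: start from *rulbetid.
  rule 1 (vowel merger): rulbetid → rulbitid
  rule 2: no change — rulbitid
  rule 3 (unconditioned shift): rulbitid → rulvitid
  ⇒ Hitasic rulvitid
Only *rulbetid yields all of Toshou rurbetit, Kaviki rolpetid, Hitasic rulvitid.

*rulbetid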